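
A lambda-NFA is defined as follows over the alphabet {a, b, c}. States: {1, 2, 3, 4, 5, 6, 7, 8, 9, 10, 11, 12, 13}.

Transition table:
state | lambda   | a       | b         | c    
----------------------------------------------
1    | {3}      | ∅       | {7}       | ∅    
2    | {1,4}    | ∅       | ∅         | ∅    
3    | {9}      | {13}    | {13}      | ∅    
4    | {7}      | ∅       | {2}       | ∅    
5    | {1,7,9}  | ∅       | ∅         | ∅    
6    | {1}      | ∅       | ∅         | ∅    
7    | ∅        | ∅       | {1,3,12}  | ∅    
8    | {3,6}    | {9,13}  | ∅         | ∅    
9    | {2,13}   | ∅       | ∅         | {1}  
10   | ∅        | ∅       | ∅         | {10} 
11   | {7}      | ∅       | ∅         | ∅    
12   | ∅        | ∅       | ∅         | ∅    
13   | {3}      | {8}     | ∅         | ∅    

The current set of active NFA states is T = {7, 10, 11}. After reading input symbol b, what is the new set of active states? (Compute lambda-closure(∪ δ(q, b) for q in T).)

7 on b → {1, 3, 12}.
No b-transition from 10, 11.
Union after reading b: {1, 3, 12}.
Now take the lambda-closure:
From 3 via lambda: add 9.
From 9 via lambda: add 2, 13.
From 2 via lambda: add 4.
From 4 via lambda: add 7.
No new states can be added; the closed set is {1, 2, 3, 4, 7, 9, 12, 13}.

{1, 2, 3, 4, 7, 9, 12, 13}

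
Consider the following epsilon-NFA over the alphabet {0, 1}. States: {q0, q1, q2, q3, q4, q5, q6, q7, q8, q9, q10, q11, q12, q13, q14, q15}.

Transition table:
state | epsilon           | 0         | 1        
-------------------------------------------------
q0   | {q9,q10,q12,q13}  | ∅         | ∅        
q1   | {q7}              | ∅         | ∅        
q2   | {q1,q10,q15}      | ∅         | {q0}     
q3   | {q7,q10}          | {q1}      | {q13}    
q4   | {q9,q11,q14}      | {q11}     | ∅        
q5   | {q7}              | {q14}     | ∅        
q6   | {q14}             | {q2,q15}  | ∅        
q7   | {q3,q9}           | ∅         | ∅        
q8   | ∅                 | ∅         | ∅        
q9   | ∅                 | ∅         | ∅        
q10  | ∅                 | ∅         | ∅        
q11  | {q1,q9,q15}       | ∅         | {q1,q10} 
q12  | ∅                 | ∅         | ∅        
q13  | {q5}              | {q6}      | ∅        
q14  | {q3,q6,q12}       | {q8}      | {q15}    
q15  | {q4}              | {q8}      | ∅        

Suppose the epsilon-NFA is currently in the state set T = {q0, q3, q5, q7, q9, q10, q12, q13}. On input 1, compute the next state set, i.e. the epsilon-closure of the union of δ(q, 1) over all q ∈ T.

{q3, q5, q7, q9, q10, q13}

q3 on 1 → {q13}.
No 1-transition from q0, q5, q7, q9, q10, q12, q13.
Union after reading 1: {q13}.
Now take the epsilon-closure:
From q13 via epsilon: add q5.
From q5 via epsilon: add q7.
From q7 via epsilon: add q3, q9.
From q3 via epsilon: add q10.
No new states can be added; the closed set is {q3, q5, q7, q9, q10, q13}.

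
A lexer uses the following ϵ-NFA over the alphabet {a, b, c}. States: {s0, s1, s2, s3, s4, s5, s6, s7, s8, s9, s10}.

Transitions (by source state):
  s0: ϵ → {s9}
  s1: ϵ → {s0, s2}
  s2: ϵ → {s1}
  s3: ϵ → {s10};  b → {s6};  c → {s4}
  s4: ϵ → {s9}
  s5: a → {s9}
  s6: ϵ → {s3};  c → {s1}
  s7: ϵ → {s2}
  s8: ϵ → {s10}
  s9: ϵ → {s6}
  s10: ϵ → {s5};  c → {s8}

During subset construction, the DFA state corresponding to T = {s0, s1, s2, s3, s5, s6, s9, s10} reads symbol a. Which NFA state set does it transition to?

s5 on a → {s9}.
No a-transition from s0, s1, s2, s3, s6, s9, s10.
Union after reading a: {s9}.
Now take the ϵ-closure:
From s9 via ϵ: add s6.
From s6 via ϵ: add s3.
From s3 via ϵ: add s10.
From s10 via ϵ: add s5.
No new states can be added; the closed set is {s3, s5, s6, s9, s10}.

{s3, s5, s6, s9, s10}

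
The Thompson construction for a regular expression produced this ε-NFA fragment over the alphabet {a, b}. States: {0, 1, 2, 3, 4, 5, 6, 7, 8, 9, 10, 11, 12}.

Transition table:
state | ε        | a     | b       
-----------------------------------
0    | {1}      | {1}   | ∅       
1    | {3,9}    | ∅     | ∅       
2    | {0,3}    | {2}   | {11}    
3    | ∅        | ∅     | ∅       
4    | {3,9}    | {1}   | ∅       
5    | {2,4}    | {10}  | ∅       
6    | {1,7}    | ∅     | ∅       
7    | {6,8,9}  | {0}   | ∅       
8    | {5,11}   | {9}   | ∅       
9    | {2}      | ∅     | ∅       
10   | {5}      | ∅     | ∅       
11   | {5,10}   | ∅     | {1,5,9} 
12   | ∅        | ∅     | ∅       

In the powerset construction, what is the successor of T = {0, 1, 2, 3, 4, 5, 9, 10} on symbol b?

2 on b → {11}.
No b-transition from 0, 1, 3, 4, 5, 9, 10.
Union after reading b: {11}.
Now take the ε-closure:
From 11 via ε: add 5, 10.
From 5 via ε: add 2, 4.
From 2 via ε: add 0, 3.
From 4 via ε: add 9.
From 0 via ε: add 1.
No new states can be added; the closed set is {0, 1, 2, 3, 4, 5, 9, 10, 11}.

{0, 1, 2, 3, 4, 5, 9, 10, 11}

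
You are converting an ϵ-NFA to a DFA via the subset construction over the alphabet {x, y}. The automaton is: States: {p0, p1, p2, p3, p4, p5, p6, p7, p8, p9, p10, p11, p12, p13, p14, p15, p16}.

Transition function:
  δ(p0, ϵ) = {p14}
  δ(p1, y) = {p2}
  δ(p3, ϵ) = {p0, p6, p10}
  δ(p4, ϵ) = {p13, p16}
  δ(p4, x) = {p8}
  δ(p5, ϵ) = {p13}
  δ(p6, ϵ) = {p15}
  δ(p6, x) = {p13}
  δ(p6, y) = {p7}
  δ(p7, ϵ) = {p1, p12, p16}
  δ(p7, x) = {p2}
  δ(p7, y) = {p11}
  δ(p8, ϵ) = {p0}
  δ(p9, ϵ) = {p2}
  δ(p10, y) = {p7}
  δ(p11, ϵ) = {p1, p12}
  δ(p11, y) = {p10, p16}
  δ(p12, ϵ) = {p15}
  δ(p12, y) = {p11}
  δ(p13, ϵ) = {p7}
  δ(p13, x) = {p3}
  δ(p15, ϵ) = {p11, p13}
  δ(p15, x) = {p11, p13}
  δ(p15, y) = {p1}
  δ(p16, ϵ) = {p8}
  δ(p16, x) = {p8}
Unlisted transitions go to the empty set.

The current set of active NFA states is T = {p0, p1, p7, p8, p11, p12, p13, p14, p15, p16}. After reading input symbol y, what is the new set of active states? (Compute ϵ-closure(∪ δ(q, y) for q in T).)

p1 on y → {p2}.
p7 on y → {p11}.
p11 on y → {p10, p16}.
p12 on y → {p11}.
p15 on y → {p1}.
No y-transition from p0, p8, p13, p14, p16.
Union after reading y: {p1, p2, p10, p11, p16}.
Now take the ϵ-closure:
From p11 via ϵ: add p12.
From p16 via ϵ: add p8.
From p8 via ϵ: add p0.
From p12 via ϵ: add p15.
From p0 via ϵ: add p14.
From p15 via ϵ: add p13.
From p13 via ϵ: add p7.
No new states can be added; the closed set is {p0, p1, p2, p7, p8, p10, p11, p12, p13, p14, p15, p16}.

{p0, p1, p2, p7, p8, p10, p11, p12, p13, p14, p15, p16}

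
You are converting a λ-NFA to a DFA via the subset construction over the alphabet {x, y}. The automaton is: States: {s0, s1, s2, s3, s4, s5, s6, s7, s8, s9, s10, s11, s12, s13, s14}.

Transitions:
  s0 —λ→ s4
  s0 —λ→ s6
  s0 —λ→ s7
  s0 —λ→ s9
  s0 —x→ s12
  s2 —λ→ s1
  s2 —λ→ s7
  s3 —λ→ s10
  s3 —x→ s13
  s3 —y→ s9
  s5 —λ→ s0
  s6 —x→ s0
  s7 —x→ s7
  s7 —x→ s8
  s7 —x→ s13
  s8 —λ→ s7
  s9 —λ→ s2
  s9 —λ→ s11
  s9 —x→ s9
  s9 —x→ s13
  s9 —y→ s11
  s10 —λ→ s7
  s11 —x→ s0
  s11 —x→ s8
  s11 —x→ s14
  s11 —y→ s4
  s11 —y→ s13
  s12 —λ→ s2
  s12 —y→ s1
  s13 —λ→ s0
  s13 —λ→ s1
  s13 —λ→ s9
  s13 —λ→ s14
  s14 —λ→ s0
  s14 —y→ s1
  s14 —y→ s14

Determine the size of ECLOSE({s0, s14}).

Start with {s0, s14}.
From s0 via λ: add s4, s6, s7, s9.
From s9 via λ: add s2, s11.
From s2 via λ: add s1.
λ-closure = {s0, s1, s2, s4, s6, s7, s9, s11, s14}, which has 9 states.

9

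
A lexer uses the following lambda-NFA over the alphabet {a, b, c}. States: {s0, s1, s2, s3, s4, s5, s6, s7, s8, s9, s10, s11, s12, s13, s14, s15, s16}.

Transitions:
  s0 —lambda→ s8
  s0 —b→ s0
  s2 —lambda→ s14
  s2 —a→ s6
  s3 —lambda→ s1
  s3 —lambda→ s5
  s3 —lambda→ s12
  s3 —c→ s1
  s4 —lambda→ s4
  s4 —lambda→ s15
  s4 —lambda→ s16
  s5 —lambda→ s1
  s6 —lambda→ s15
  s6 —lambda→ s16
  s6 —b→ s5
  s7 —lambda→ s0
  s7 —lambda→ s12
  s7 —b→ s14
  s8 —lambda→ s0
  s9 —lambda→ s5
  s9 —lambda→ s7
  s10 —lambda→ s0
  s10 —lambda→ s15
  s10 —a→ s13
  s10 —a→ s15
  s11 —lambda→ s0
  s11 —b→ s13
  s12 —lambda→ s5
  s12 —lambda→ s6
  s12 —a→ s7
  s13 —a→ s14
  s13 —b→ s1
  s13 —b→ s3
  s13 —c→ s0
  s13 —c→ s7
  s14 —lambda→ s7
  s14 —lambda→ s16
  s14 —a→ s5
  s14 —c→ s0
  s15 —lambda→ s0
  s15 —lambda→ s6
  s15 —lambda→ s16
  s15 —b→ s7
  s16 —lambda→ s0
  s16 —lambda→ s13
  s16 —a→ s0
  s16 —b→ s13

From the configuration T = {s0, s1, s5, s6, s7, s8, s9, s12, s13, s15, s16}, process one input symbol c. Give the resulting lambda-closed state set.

{s0, s1, s5, s6, s7, s8, s12, s13, s15, s16}

s13 on c → {s0, s7}.
No c-transition from s0, s1, s5, s6, s7, s8, s9, s12, s15, s16.
Union after reading c: {s0, s7}.
Now take the lambda-closure:
From s0 via lambda: add s8.
From s7 via lambda: add s12.
From s12 via lambda: add s5, s6.
From s5 via lambda: add s1.
From s6 via lambda: add s15, s16.
From s16 via lambda: add s13.
No new states can be added; the closed set is {s0, s1, s5, s6, s7, s8, s12, s13, s15, s16}.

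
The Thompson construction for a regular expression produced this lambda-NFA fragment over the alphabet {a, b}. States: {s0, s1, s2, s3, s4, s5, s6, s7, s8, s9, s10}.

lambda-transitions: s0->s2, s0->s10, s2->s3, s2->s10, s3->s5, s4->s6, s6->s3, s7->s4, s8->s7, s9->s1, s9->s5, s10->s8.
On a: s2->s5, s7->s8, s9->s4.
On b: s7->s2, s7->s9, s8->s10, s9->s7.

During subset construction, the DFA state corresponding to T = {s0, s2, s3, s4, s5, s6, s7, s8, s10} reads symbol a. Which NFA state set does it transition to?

s2 on a → {s5}.
s7 on a → {s8}.
No a-transition from s0, s3, s4, s5, s6, s8, s10.
Union after reading a: {s5, s8}.
Now take the lambda-closure:
From s8 via lambda: add s7.
From s7 via lambda: add s4.
From s4 via lambda: add s6.
From s6 via lambda: add s3.
No new states can be added; the closed set is {s3, s4, s5, s6, s7, s8}.

{s3, s4, s5, s6, s7, s8}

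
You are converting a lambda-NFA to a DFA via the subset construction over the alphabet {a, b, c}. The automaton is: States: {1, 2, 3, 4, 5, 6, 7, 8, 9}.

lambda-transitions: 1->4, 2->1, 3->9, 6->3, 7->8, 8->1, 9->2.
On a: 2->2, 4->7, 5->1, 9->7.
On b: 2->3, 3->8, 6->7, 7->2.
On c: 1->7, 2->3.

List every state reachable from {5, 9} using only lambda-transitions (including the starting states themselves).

Start with {5, 9}.
From 9 via lambda: add 2.
From 2 via lambda: add 1.
From 1 via lambda: add 4.
No new states can be added; the closed set is {1, 2, 4, 5, 9}.

{1, 2, 4, 5, 9}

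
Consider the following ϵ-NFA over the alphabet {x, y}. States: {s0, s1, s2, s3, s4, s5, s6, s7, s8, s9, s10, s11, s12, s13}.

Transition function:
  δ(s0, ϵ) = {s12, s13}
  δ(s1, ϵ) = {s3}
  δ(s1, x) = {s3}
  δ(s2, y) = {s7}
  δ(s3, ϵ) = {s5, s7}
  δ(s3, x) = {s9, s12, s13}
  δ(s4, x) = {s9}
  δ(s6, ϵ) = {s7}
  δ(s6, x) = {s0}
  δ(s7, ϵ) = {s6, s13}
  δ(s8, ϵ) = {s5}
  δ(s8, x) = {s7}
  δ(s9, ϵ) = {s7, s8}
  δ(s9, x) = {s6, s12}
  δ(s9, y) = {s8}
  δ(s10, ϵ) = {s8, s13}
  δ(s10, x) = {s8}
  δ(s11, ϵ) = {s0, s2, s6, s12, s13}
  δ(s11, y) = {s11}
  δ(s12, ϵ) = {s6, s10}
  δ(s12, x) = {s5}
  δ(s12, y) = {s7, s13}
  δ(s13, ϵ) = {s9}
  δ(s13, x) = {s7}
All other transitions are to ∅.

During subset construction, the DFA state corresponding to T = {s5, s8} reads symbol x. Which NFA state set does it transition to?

{s5, s6, s7, s8, s9, s13}

s8 on x → {s7}.
No x-transition from s5.
Union after reading x: {s7}.
Now take the ϵ-closure:
From s7 via ϵ: add s6, s13.
From s13 via ϵ: add s9.
From s9 via ϵ: add s8.
From s8 via ϵ: add s5.
No new states can be added; the closed set is {s5, s6, s7, s8, s9, s13}.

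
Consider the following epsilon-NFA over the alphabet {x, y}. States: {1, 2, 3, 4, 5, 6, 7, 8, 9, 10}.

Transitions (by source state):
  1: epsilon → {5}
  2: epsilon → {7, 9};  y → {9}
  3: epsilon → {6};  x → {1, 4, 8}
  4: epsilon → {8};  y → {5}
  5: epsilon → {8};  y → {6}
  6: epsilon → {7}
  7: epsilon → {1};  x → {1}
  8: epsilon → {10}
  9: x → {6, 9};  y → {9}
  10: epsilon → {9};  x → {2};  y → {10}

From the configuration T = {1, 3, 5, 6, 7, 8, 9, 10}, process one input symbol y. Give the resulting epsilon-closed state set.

5 on y → {6}.
9 on y → {9}.
10 on y → {10}.
No y-transition from 1, 3, 6, 7, 8.
Union after reading y: {6, 9, 10}.
Now take the epsilon-closure:
From 6 via epsilon: add 7.
From 7 via epsilon: add 1.
From 1 via epsilon: add 5.
From 5 via epsilon: add 8.
No new states can be added; the closed set is {1, 5, 6, 7, 8, 9, 10}.

{1, 5, 6, 7, 8, 9, 10}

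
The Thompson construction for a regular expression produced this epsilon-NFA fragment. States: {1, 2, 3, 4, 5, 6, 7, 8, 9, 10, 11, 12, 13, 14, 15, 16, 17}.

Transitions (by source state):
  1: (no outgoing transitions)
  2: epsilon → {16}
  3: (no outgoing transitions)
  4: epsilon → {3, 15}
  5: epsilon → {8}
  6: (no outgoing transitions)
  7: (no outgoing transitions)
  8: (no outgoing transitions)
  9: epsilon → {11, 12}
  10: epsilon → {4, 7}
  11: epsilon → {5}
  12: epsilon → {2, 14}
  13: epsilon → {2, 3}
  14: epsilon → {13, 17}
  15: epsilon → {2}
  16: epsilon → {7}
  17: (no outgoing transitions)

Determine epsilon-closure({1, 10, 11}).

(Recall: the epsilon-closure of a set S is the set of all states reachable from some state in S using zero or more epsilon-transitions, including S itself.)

{1, 2, 3, 4, 5, 7, 8, 10, 11, 15, 16}

Start with {1, 10, 11}.
From 10 via epsilon: add 4, 7.
From 11 via epsilon: add 5.
From 4 via epsilon: add 3, 15.
From 5 via epsilon: add 8.
From 15 via epsilon: add 2.
From 2 via epsilon: add 16.
No new states can be added; the closed set is {1, 2, 3, 4, 5, 7, 8, 10, 11, 15, 16}.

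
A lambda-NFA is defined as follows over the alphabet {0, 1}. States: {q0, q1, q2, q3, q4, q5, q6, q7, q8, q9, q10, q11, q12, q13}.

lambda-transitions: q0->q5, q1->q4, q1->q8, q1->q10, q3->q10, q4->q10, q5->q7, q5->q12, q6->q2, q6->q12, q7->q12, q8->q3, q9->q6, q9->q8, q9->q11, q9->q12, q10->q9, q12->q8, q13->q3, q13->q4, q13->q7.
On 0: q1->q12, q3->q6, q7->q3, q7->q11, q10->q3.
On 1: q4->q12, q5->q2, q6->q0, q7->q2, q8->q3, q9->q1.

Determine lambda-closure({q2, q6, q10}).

Start with {q2, q6, q10}.
From q6 via lambda: add q12.
From q10 via lambda: add q9.
From q9 via lambda: add q8, q11.
From q8 via lambda: add q3.
No new states can be added; the closed set is {q2, q3, q6, q8, q9, q10, q11, q12}.

{q2, q3, q6, q8, q9, q10, q11, q12}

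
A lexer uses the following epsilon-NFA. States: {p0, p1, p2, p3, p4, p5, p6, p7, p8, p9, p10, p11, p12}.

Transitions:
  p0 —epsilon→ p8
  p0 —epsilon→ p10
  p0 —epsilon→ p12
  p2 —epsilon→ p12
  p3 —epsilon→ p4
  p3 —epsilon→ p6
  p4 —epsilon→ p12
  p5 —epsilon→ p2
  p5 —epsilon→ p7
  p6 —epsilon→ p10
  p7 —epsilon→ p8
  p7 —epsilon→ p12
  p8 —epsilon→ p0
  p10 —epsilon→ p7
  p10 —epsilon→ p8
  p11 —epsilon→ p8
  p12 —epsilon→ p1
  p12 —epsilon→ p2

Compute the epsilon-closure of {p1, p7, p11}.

{p0, p1, p2, p7, p8, p10, p11, p12}

Start with {p1, p7, p11}.
From p7 via epsilon: add p8, p12.
From p8 via epsilon: add p0.
From p12 via epsilon: add p2.
From p0 via epsilon: add p10.
No new states can be added; the closed set is {p0, p1, p2, p7, p8, p10, p11, p12}.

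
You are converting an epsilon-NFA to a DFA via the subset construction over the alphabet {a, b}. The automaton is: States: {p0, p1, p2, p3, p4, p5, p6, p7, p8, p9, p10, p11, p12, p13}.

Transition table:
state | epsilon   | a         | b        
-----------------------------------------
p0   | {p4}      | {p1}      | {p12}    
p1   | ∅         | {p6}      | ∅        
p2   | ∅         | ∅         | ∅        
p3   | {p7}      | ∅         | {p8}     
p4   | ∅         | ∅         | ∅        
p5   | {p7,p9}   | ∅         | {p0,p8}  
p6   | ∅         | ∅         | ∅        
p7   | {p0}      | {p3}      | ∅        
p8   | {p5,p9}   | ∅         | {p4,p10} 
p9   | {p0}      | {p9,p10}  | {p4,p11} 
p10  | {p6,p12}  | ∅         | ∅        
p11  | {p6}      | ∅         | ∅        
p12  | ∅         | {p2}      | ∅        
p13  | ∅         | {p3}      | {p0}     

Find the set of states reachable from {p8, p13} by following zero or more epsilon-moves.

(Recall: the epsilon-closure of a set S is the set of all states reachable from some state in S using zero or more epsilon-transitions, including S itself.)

Start with {p8, p13}.
From p8 via epsilon: add p5, p9.
From p5 via epsilon: add p7.
From p9 via epsilon: add p0.
From p0 via epsilon: add p4.
No new states can be added; the closed set is {p0, p4, p5, p7, p8, p9, p13}.

{p0, p4, p5, p7, p8, p9, p13}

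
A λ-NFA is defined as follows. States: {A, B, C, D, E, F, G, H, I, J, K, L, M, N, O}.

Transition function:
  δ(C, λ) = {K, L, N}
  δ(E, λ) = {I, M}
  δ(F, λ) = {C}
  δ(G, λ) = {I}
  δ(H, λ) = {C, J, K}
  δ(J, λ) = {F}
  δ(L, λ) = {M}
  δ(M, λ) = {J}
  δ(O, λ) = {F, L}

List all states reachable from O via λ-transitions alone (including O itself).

{C, F, J, K, L, M, N, O}

Start with {O}.
From O via λ: add F, L.
From F via λ: add C.
From L via λ: add M.
From C via λ: add K, N.
From M via λ: add J.
No new states can be added; the closed set is {C, F, J, K, L, M, N, O}.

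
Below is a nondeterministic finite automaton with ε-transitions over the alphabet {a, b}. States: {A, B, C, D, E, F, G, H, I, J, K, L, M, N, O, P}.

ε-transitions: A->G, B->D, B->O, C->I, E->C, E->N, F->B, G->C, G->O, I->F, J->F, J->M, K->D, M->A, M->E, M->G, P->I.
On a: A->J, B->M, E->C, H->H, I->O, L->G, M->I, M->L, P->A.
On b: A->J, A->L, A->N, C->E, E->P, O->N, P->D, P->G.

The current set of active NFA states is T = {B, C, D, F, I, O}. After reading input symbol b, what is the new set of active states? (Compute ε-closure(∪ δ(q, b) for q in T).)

{B, C, D, E, F, I, N, O}

C on b → {E}.
O on b → {N}.
No b-transition from B, D, F, I.
Union after reading b: {E, N}.
Now take the ε-closure:
From E via ε: add C.
From C via ε: add I.
From I via ε: add F.
From F via ε: add B.
From B via ε: add D, O.
No new states can be added; the closed set is {B, C, D, E, F, I, N, O}.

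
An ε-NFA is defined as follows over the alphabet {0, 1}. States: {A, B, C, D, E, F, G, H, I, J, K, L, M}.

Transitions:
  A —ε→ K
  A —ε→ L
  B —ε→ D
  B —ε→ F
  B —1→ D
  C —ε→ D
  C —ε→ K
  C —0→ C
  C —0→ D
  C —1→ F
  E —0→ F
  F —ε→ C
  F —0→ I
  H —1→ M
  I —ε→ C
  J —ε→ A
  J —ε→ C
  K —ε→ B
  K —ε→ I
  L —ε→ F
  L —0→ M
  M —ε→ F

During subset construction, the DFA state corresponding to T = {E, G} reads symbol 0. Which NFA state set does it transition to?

E on 0 → {F}.
No 0-transition from G.
Union after reading 0: {F}.
Now take the ε-closure:
From F via ε: add C.
From C via ε: add D, K.
From K via ε: add B, I.
No new states can be added; the closed set is {B, C, D, F, I, K}.

{B, C, D, F, I, K}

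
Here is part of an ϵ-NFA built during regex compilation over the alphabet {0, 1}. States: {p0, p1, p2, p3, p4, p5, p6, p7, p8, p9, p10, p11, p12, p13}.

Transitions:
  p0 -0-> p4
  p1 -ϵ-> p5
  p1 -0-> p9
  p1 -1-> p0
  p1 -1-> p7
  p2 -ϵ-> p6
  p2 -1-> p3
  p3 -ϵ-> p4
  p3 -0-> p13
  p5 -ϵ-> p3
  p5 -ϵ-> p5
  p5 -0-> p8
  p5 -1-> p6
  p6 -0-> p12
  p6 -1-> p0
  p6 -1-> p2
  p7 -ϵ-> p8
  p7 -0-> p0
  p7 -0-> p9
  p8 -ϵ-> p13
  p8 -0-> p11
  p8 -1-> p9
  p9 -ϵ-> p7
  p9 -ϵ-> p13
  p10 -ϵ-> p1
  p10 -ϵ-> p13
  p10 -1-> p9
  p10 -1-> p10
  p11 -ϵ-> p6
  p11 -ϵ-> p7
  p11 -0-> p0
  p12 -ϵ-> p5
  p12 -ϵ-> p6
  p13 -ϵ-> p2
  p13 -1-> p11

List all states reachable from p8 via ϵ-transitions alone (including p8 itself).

Start with {p8}.
From p8 via ϵ: add p13.
From p13 via ϵ: add p2.
From p2 via ϵ: add p6.
No new states can be added; the closed set is {p2, p6, p8, p13}.

{p2, p6, p8, p13}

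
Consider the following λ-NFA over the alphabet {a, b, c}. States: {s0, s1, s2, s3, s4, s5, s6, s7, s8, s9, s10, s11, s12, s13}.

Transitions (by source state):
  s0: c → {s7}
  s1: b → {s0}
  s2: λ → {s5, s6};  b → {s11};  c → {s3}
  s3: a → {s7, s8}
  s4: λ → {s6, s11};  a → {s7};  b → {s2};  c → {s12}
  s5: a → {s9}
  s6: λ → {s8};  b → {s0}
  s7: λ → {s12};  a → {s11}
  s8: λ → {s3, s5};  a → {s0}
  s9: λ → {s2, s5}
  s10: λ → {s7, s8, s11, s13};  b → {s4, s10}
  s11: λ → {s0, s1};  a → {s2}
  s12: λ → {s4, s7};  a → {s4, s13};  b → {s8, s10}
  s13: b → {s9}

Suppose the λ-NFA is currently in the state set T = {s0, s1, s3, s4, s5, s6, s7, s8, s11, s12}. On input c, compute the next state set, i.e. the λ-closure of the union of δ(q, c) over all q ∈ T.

s0 on c → {s7}.
s4 on c → {s12}.
No c-transition from s1, s3, s5, s6, s7, s8, s11, s12.
Union after reading c: {s7, s12}.
Now take the λ-closure:
From s12 via λ: add s4.
From s4 via λ: add s6, s11.
From s6 via λ: add s8.
From s11 via λ: add s0, s1.
From s8 via λ: add s3, s5.
No new states can be added; the closed set is {s0, s1, s3, s4, s5, s6, s7, s8, s11, s12}.

{s0, s1, s3, s4, s5, s6, s7, s8, s11, s12}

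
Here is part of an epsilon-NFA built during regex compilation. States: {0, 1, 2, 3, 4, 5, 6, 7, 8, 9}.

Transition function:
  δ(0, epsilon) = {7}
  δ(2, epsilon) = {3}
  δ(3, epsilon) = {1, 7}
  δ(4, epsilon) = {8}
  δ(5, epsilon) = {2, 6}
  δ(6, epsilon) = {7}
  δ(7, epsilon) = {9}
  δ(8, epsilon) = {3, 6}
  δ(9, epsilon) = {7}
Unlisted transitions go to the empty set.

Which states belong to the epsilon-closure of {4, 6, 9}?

Start with {4, 6, 9}.
From 4 via epsilon: add 8.
From 6 via epsilon: add 7.
From 8 via epsilon: add 3.
From 3 via epsilon: add 1.
No new states can be added; the closed set is {1, 3, 4, 6, 7, 8, 9}.

{1, 3, 4, 6, 7, 8, 9}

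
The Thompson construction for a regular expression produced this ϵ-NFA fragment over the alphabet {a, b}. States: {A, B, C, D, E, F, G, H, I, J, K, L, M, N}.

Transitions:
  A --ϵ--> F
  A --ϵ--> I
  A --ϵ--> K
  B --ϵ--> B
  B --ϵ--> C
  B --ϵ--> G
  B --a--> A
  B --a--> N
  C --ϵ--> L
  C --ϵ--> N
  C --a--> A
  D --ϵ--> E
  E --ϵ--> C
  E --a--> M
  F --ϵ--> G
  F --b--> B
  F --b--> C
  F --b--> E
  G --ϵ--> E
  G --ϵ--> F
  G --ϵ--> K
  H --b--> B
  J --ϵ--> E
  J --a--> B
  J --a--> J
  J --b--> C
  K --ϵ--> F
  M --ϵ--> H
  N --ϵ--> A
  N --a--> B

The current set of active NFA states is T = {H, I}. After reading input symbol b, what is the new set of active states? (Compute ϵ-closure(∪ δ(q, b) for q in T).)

{A, B, C, E, F, G, I, K, L, N}

H on b → {B}.
No b-transition from I.
Union after reading b: {B}.
Now take the ϵ-closure:
From B via ϵ: add C, G.
From C via ϵ: add L, N.
From G via ϵ: add E, F, K.
From N via ϵ: add A.
From A via ϵ: add I.
No new states can be added; the closed set is {A, B, C, E, F, G, I, K, L, N}.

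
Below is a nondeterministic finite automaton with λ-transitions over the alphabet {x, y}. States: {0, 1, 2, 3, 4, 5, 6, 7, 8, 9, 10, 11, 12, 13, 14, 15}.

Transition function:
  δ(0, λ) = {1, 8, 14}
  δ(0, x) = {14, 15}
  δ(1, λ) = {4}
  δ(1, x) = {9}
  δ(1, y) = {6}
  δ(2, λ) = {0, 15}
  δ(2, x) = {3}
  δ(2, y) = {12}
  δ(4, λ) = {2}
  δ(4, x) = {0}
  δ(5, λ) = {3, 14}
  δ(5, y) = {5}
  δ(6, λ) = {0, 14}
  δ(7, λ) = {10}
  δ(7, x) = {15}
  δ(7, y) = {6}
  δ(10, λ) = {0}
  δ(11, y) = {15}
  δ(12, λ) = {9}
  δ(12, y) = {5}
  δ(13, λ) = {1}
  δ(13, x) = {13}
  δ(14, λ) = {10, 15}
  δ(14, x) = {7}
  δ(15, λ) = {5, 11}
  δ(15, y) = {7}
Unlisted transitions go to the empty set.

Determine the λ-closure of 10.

{0, 1, 2, 3, 4, 5, 8, 10, 11, 14, 15}

Start with {10}.
From 10 via λ: add 0.
From 0 via λ: add 1, 8, 14.
From 1 via λ: add 4.
From 14 via λ: add 15.
From 4 via λ: add 2.
From 15 via λ: add 5, 11.
From 5 via λ: add 3.
No new states can be added; the closed set is {0, 1, 2, 3, 4, 5, 8, 10, 11, 14, 15}.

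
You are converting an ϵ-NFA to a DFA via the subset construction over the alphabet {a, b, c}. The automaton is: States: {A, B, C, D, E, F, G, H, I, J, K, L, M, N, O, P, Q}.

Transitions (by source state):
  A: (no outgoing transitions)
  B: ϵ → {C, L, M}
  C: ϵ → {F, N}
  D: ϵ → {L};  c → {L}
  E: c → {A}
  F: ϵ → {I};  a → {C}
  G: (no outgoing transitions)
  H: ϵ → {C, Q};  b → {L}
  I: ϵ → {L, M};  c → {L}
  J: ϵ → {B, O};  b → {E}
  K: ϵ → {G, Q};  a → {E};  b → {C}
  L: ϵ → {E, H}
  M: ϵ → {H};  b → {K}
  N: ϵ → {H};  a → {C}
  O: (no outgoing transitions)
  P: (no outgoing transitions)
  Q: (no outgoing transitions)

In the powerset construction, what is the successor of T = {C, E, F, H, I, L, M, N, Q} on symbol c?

{A, C, E, F, H, I, L, M, N, Q}

E on c → {A}.
I on c → {L}.
No c-transition from C, F, H, L, M, N, Q.
Union after reading c: {A, L}.
Now take the ϵ-closure:
From L via ϵ: add E, H.
From H via ϵ: add C, Q.
From C via ϵ: add F, N.
From F via ϵ: add I.
From I via ϵ: add M.
No new states can be added; the closed set is {A, C, E, F, H, I, L, M, N, Q}.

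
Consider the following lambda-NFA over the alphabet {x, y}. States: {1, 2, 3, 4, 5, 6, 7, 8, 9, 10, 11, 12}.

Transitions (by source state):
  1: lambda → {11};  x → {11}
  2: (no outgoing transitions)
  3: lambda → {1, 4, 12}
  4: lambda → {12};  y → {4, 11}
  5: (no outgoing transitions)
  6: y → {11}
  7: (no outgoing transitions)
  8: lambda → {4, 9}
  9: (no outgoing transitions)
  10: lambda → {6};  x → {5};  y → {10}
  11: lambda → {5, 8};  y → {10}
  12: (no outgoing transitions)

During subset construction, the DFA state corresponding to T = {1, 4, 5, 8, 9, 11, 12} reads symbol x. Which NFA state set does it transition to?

{4, 5, 8, 9, 11, 12}

1 on x → {11}.
No x-transition from 4, 5, 8, 9, 11, 12.
Union after reading x: {11}.
Now take the lambda-closure:
From 11 via lambda: add 5, 8.
From 8 via lambda: add 4, 9.
From 4 via lambda: add 12.
No new states can be added; the closed set is {4, 5, 8, 9, 11, 12}.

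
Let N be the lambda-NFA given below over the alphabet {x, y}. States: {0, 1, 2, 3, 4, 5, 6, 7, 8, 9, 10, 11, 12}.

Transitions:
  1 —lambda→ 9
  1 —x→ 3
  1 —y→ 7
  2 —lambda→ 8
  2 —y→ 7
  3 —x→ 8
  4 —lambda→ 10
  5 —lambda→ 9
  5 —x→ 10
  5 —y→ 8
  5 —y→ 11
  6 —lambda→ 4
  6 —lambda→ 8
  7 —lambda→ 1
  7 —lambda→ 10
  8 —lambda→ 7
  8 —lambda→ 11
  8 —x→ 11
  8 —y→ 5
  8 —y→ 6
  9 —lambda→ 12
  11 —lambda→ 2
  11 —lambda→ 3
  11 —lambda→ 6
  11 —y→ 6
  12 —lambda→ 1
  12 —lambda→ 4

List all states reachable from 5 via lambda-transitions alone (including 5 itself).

{1, 4, 5, 9, 10, 12}

Start with {5}.
From 5 via lambda: add 9.
From 9 via lambda: add 12.
From 12 via lambda: add 1, 4.
From 4 via lambda: add 10.
No new states can be added; the closed set is {1, 4, 5, 9, 10, 12}.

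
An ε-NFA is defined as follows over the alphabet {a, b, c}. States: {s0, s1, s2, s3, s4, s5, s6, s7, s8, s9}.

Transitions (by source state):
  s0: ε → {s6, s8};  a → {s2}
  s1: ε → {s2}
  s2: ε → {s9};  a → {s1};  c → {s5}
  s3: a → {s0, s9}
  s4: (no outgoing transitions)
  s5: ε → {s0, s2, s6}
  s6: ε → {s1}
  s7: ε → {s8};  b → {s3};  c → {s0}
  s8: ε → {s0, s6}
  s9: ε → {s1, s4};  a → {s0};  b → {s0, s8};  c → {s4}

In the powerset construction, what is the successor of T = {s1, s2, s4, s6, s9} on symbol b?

{s0, s1, s2, s4, s6, s8, s9}

s9 on b → {s0, s8}.
No b-transition from s1, s2, s4, s6.
Union after reading b: {s0, s8}.
Now take the ε-closure:
From s0 via ε: add s6.
From s6 via ε: add s1.
From s1 via ε: add s2.
From s2 via ε: add s9.
From s9 via ε: add s4.
No new states can be added; the closed set is {s0, s1, s2, s4, s6, s8, s9}.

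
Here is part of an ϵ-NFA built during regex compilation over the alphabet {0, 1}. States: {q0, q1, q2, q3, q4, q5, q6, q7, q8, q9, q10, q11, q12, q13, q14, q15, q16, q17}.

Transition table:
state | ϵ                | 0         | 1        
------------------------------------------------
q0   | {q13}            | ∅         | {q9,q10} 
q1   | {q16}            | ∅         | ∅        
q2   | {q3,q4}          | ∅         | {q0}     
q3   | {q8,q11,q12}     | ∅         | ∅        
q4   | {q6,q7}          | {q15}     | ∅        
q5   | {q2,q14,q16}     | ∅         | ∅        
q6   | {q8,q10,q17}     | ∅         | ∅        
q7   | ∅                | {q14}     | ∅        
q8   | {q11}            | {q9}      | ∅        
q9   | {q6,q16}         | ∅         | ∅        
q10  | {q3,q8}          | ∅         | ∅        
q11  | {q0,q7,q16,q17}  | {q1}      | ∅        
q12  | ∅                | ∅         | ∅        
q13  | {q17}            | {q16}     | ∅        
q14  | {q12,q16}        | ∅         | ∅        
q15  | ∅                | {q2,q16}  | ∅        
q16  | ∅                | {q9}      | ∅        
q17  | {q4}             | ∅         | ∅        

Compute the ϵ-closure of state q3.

Start with {q3}.
From q3 via ϵ: add q8, q11, q12.
From q11 via ϵ: add q0, q7, q16, q17.
From q0 via ϵ: add q13.
From q17 via ϵ: add q4.
From q4 via ϵ: add q6.
From q6 via ϵ: add q10.
No new states can be added; the closed set is {q0, q3, q4, q6, q7, q8, q10, q11, q12, q13, q16, q17}.

{q0, q3, q4, q6, q7, q8, q10, q11, q12, q13, q16, q17}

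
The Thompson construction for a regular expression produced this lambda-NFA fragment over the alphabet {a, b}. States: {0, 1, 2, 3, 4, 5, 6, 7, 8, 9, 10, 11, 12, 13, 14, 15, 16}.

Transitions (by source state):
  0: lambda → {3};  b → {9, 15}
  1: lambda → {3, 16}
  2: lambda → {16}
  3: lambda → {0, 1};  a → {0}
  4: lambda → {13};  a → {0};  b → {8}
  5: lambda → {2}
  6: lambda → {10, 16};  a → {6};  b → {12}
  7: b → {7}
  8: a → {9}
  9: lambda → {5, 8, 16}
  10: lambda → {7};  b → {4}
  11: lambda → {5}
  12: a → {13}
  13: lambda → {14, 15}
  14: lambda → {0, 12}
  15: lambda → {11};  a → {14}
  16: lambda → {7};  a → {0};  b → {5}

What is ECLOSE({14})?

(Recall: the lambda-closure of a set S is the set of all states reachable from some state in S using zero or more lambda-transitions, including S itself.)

{0, 1, 3, 7, 12, 14, 16}

Start with {14}.
From 14 via lambda: add 0, 12.
From 0 via lambda: add 3.
From 3 via lambda: add 1.
From 1 via lambda: add 16.
From 16 via lambda: add 7.
No new states can be added; the closed set is {0, 1, 3, 7, 12, 14, 16}.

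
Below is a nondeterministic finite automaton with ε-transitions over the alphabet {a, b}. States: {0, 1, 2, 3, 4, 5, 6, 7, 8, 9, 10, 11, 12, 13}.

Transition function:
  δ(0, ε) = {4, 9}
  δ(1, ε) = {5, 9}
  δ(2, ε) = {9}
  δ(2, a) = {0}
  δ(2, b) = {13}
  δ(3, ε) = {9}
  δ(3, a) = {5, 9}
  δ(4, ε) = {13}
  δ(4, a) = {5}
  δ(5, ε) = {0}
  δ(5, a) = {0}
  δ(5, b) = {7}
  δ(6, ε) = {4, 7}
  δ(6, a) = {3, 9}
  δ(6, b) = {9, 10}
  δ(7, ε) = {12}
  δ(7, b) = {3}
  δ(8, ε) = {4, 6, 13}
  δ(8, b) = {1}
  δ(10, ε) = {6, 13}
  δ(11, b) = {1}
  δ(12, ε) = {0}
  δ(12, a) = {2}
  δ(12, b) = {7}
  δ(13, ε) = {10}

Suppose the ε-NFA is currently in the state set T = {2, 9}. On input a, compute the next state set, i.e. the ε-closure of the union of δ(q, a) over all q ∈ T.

{0, 4, 6, 7, 9, 10, 12, 13}

2 on a → {0}.
No a-transition from 9.
Union after reading a: {0}.
Now take the ε-closure:
From 0 via ε: add 4, 9.
From 4 via ε: add 13.
From 13 via ε: add 10.
From 10 via ε: add 6.
From 6 via ε: add 7.
From 7 via ε: add 12.
No new states can be added; the closed set is {0, 4, 6, 7, 9, 10, 12, 13}.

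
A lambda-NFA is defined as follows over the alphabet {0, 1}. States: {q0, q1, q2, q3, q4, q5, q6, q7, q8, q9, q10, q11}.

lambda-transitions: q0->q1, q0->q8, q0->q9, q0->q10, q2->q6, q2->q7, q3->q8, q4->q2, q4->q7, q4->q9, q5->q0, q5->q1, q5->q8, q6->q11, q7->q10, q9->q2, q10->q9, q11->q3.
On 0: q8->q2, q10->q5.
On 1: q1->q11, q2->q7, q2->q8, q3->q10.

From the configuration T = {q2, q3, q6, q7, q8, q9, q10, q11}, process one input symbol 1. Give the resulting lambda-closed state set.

q2 on 1 → {q7, q8}.
q3 on 1 → {q10}.
No 1-transition from q6, q7, q8, q9, q10, q11.
Union after reading 1: {q7, q8, q10}.
Now take the lambda-closure:
From q10 via lambda: add q9.
From q9 via lambda: add q2.
From q2 via lambda: add q6.
From q6 via lambda: add q11.
From q11 via lambda: add q3.
No new states can be added; the closed set is {q2, q3, q6, q7, q8, q9, q10, q11}.

{q2, q3, q6, q7, q8, q9, q10, q11}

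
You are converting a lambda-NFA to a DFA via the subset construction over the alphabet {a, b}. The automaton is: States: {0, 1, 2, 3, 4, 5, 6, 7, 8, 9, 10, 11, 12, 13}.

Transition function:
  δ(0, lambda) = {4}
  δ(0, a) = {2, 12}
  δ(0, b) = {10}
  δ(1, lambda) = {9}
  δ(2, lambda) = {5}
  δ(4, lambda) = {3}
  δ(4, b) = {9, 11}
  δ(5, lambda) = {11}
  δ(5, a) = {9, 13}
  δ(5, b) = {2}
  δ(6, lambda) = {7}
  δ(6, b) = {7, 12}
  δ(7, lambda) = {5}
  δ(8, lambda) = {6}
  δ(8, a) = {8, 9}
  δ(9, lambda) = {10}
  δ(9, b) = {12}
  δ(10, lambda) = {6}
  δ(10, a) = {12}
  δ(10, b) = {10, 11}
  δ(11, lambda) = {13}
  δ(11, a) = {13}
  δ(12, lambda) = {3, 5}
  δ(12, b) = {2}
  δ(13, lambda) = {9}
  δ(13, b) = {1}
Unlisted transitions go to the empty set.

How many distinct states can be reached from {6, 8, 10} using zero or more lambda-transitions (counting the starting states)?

8

Start with {6, 8, 10}.
From 6 via lambda: add 7.
From 7 via lambda: add 5.
From 5 via lambda: add 11.
From 11 via lambda: add 13.
From 13 via lambda: add 9.
lambda-closure = {5, 6, 7, 8, 9, 10, 11, 13}, which has 8 states.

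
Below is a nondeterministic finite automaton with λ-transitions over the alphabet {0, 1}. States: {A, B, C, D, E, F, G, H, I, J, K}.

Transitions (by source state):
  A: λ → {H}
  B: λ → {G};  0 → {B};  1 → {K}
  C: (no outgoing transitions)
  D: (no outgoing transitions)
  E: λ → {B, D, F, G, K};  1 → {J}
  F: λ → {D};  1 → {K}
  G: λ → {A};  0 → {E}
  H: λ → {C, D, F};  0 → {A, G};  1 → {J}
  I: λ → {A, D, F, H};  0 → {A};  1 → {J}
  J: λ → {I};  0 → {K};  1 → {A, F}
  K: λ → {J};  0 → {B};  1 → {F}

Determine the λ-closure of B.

{A, B, C, D, F, G, H}

Start with {B}.
From B via λ: add G.
From G via λ: add A.
From A via λ: add H.
From H via λ: add C, D, F.
No new states can be added; the closed set is {A, B, C, D, F, G, H}.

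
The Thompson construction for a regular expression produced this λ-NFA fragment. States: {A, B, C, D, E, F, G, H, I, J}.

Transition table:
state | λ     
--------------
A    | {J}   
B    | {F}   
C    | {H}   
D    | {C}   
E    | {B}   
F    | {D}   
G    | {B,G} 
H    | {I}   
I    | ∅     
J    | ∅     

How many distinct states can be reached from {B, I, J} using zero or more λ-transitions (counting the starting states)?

Start with {B, I, J}.
From B via λ: add F.
From F via λ: add D.
From D via λ: add C.
From C via λ: add H.
λ-closure = {B, C, D, F, H, I, J}, which has 7 states.

7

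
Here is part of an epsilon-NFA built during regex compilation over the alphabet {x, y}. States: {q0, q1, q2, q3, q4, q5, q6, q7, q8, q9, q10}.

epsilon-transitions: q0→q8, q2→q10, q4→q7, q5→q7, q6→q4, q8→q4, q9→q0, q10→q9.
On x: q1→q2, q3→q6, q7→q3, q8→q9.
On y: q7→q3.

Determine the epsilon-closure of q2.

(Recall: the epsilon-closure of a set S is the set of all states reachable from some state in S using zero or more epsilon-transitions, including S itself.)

{q0, q2, q4, q7, q8, q9, q10}

Start with {q2}.
From q2 via epsilon: add q10.
From q10 via epsilon: add q9.
From q9 via epsilon: add q0.
From q0 via epsilon: add q8.
From q8 via epsilon: add q4.
From q4 via epsilon: add q7.
No new states can be added; the closed set is {q0, q2, q4, q7, q8, q9, q10}.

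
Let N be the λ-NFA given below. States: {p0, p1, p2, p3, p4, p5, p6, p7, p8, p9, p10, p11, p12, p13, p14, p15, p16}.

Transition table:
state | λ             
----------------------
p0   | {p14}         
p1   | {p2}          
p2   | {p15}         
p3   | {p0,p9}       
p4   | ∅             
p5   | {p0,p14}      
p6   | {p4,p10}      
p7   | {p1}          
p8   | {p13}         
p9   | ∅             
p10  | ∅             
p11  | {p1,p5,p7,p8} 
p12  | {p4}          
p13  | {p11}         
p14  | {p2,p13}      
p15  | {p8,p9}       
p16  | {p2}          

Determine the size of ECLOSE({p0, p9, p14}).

Start with {p0, p9, p14}.
From p14 via λ: add p2, p13.
From p2 via λ: add p15.
From p13 via λ: add p11.
From p11 via λ: add p1, p5, p7, p8.
λ-closure = {p0, p1, p2, p5, p7, p8, p9, p11, p13, p14, p15}, which has 11 states.

11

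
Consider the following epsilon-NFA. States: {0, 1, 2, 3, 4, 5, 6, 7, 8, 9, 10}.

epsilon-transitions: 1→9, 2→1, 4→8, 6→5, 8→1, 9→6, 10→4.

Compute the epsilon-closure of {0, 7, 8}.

Start with {0, 7, 8}.
From 8 via epsilon: add 1.
From 1 via epsilon: add 9.
From 9 via epsilon: add 6.
From 6 via epsilon: add 5.
No new states can be added; the closed set is {0, 1, 5, 6, 7, 8, 9}.

{0, 1, 5, 6, 7, 8, 9}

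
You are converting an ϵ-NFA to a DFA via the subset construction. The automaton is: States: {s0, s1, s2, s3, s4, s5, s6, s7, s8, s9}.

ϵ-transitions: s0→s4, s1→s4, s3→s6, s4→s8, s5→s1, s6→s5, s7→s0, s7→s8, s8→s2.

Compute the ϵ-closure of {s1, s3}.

Start with {s1, s3}.
From s1 via ϵ: add s4.
From s3 via ϵ: add s6.
From s4 via ϵ: add s8.
From s6 via ϵ: add s5.
From s8 via ϵ: add s2.
No new states can be added; the closed set is {s1, s2, s3, s4, s5, s6, s8}.

{s1, s2, s3, s4, s5, s6, s8}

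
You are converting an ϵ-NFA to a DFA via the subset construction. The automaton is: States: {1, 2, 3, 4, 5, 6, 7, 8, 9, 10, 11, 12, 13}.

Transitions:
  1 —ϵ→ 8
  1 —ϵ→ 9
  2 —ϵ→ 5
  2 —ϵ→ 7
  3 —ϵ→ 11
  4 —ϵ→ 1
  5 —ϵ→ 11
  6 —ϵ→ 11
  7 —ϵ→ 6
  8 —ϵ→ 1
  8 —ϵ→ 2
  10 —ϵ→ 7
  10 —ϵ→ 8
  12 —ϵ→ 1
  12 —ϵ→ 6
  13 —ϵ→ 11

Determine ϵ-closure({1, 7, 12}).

Start with {1, 7, 12}.
From 1 via ϵ: add 8, 9.
From 7 via ϵ: add 6.
From 6 via ϵ: add 11.
From 8 via ϵ: add 2.
From 2 via ϵ: add 5.
No new states can be added; the closed set is {1, 2, 5, 6, 7, 8, 9, 11, 12}.

{1, 2, 5, 6, 7, 8, 9, 11, 12}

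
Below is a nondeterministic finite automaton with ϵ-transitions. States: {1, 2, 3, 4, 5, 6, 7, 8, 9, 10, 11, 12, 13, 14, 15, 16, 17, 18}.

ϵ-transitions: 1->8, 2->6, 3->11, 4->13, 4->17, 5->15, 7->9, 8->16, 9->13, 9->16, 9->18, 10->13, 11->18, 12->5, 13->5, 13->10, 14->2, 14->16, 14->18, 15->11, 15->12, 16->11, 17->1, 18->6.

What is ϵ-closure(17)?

{1, 6, 8, 11, 16, 17, 18}

Start with {17}.
From 17 via ϵ: add 1.
From 1 via ϵ: add 8.
From 8 via ϵ: add 16.
From 16 via ϵ: add 11.
From 11 via ϵ: add 18.
From 18 via ϵ: add 6.
No new states can be added; the closed set is {1, 6, 8, 11, 16, 17, 18}.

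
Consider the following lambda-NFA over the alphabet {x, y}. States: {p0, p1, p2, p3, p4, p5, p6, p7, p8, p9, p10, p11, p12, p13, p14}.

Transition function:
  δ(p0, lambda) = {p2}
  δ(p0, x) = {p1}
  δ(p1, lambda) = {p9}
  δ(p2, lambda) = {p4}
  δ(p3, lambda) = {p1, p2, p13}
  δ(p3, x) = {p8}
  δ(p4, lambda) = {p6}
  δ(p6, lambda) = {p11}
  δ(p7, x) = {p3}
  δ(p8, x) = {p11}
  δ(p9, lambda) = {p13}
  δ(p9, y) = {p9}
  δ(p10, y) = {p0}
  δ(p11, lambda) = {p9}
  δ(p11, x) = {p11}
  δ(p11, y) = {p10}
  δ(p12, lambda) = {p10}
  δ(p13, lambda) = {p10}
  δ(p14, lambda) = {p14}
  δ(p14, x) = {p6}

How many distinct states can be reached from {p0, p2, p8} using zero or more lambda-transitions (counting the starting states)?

Start with {p0, p2, p8}.
From p2 via lambda: add p4.
From p4 via lambda: add p6.
From p6 via lambda: add p11.
From p11 via lambda: add p9.
From p9 via lambda: add p13.
From p13 via lambda: add p10.
lambda-closure = {p0, p2, p4, p6, p8, p9, p10, p11, p13}, which has 9 states.

9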